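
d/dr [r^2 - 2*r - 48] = 2*r - 2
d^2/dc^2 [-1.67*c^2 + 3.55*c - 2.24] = -3.34000000000000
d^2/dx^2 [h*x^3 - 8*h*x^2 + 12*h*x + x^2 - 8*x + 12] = 6*h*x - 16*h + 2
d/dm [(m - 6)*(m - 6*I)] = 2*m - 6 - 6*I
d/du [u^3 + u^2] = u*(3*u + 2)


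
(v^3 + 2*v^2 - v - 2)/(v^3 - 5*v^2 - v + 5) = (v + 2)/(v - 5)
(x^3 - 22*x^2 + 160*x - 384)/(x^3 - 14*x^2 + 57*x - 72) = (x^2 - 14*x + 48)/(x^2 - 6*x + 9)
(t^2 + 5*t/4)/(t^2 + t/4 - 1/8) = 2*t*(4*t + 5)/(8*t^2 + 2*t - 1)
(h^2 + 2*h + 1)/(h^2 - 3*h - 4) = (h + 1)/(h - 4)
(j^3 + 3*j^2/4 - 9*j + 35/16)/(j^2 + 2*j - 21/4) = (8*j^2 - 22*j + 5)/(4*(2*j - 3))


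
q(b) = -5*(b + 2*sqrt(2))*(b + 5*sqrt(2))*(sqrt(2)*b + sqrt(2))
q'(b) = -5*sqrt(2)*(b + 2*sqrt(2))*(b + 5*sqrt(2)) - 5*(b + 2*sqrt(2))*(sqrt(2)*b + sqrt(2)) - 5*(b + 5*sqrt(2))*(sqrt(2)*b + sqrt(2)) = -15*sqrt(2)*b^2 - 140*b - 10*sqrt(2)*b - 100*sqrt(2) - 70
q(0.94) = -414.13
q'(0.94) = -375.06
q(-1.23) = 15.18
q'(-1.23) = -53.92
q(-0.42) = -65.70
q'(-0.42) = -150.42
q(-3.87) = -67.66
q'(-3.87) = 67.40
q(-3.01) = -10.48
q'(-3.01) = 60.35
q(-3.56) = -46.50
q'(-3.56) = 68.48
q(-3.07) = -14.15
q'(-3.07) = 61.86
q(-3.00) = -9.88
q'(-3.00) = 60.09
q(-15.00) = 9553.76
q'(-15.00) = -2672.26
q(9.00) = -13441.78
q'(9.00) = -3316.97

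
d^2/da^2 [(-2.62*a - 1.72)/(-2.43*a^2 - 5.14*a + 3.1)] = ((2.62*a + 1.72)*(4.86*a + 5.14)*(9.72*a + 10.28) - (38.1996*a + 35.2928)*(2.43*a^2 + 5.14*a - 3.1))/(2.43*a^2 + 5.14*a - 3.1)^3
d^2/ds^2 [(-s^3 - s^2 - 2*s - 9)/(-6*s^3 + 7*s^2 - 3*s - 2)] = 2*(78*s^6 + 162*s^5 + 1566*s^4 - 3002*s^3 + 1725*s^2 - 795*s + 199)/(216*s^9 - 756*s^8 + 1206*s^7 - 883*s^6 + 99*s^5 + 321*s^4 - 153*s^3 - 30*s^2 + 36*s + 8)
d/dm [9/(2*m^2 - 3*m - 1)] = 9*(3 - 4*m)/(-2*m^2 + 3*m + 1)^2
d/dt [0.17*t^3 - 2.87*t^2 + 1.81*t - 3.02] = 0.51*t^2 - 5.74*t + 1.81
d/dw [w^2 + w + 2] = 2*w + 1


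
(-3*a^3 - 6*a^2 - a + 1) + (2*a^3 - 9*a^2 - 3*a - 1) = -a^3 - 15*a^2 - 4*a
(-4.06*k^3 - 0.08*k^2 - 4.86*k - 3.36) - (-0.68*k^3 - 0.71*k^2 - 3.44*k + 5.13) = -3.38*k^3 + 0.63*k^2 - 1.42*k - 8.49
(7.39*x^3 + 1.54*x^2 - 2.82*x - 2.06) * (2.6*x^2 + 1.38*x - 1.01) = 19.214*x^5 + 14.2022*x^4 - 12.6707*x^3 - 10.803*x^2 + 0.00539999999999985*x + 2.0806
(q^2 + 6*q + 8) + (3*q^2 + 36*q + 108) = 4*q^2 + 42*q + 116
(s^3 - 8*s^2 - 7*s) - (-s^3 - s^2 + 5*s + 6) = 2*s^3 - 7*s^2 - 12*s - 6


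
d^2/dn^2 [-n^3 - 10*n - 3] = -6*n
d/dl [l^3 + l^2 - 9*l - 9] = 3*l^2 + 2*l - 9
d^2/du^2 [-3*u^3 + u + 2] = -18*u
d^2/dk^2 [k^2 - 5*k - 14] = 2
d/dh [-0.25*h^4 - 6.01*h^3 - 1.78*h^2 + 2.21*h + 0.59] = -1.0*h^3 - 18.03*h^2 - 3.56*h + 2.21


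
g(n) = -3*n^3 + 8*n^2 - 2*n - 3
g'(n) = -9*n^2 + 16*n - 2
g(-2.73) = 123.12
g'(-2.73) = -112.76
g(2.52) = -5.25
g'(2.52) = -18.83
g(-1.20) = 16.10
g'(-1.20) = -34.16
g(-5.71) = 827.76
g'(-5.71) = -386.80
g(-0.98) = 9.47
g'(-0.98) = -26.32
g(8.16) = -1116.65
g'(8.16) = -470.71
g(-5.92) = 911.64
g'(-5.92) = -412.14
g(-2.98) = 153.39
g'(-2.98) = -129.60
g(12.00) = -4059.00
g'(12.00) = -1106.00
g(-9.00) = 2850.00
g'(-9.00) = -875.00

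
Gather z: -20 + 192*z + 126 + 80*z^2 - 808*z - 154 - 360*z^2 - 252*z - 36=-280*z^2 - 868*z - 84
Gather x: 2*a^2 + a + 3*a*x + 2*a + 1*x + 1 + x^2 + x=2*a^2 + 3*a + x^2 + x*(3*a + 2) + 1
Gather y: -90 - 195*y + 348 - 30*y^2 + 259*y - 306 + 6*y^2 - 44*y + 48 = -24*y^2 + 20*y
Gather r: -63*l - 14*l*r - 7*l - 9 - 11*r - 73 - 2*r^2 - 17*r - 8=-70*l - 2*r^2 + r*(-14*l - 28) - 90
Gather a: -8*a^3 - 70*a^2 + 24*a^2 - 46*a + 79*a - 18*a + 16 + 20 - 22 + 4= -8*a^3 - 46*a^2 + 15*a + 18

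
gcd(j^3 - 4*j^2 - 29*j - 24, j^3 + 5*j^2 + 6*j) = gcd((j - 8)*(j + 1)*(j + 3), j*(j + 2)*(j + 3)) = j + 3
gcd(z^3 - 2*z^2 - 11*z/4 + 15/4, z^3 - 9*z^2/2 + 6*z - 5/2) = z^2 - 7*z/2 + 5/2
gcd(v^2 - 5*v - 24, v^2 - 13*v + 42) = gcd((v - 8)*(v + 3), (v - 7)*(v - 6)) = 1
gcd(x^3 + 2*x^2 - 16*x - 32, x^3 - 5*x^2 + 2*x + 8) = x - 4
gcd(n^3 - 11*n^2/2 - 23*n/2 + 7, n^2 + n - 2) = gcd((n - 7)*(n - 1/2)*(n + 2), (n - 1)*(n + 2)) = n + 2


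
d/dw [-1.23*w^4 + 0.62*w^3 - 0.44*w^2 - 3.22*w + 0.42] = -4.92*w^3 + 1.86*w^2 - 0.88*w - 3.22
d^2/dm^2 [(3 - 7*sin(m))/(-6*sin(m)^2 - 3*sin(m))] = (-28*sin(m)^2 + 62*sin(m) + 74 - 69/sin(m) - 36/sin(m)^2 - 6/sin(m)^3)/(3*(2*sin(m) + 1)^3)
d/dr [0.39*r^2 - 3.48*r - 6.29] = 0.78*r - 3.48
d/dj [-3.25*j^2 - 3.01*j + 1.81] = -6.5*j - 3.01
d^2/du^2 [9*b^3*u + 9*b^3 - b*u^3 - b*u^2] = 2*b*(-3*u - 1)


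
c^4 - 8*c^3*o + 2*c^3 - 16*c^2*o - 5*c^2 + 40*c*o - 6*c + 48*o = (c - 2)*(c + 1)*(c + 3)*(c - 8*o)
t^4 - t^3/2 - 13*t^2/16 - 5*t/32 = t*(t - 5/4)*(t + 1/4)*(t + 1/2)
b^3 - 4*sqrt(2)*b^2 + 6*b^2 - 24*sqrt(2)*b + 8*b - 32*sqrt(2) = (b + 2)*(b + 4)*(b - 4*sqrt(2))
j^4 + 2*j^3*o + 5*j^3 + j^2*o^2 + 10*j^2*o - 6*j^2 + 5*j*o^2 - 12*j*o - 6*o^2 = (j - 1)*(j + 6)*(j + o)^2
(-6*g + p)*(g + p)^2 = -6*g^3 - 11*g^2*p - 4*g*p^2 + p^3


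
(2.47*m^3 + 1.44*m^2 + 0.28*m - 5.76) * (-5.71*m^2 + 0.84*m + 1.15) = -14.1037*m^5 - 6.1476*m^4 + 2.4513*m^3 + 34.7808*m^2 - 4.5164*m - 6.624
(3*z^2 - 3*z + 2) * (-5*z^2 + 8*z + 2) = -15*z^4 + 39*z^3 - 28*z^2 + 10*z + 4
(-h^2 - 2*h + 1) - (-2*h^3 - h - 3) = 2*h^3 - h^2 - h + 4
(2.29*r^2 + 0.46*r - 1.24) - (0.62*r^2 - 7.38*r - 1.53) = 1.67*r^2 + 7.84*r + 0.29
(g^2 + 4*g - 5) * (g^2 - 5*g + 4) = g^4 - g^3 - 21*g^2 + 41*g - 20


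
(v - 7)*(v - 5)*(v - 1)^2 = v^4 - 14*v^3 + 60*v^2 - 82*v + 35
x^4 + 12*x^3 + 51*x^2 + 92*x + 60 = (x + 2)^2*(x + 3)*(x + 5)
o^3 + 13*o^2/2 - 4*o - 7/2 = (o - 1)*(o + 1/2)*(o + 7)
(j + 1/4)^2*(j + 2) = j^3 + 5*j^2/2 + 17*j/16 + 1/8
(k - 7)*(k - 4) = k^2 - 11*k + 28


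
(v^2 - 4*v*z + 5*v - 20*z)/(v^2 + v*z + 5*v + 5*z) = (v - 4*z)/(v + z)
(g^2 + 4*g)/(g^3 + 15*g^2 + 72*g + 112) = g/(g^2 + 11*g + 28)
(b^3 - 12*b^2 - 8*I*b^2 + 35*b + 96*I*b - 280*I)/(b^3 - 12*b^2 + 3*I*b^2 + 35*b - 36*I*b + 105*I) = (b - 8*I)/(b + 3*I)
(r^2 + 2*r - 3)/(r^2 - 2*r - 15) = (r - 1)/(r - 5)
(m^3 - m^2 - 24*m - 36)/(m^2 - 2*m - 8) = (m^2 - 3*m - 18)/(m - 4)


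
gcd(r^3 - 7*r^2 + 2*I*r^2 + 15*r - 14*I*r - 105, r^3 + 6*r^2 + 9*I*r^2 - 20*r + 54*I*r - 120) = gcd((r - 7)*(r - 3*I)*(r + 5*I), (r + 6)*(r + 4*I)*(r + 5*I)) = r + 5*I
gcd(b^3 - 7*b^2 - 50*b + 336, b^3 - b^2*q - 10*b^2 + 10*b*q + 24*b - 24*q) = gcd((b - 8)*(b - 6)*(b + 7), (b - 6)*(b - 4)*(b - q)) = b - 6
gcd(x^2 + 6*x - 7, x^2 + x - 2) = x - 1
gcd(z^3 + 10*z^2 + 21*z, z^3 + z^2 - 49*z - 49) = z + 7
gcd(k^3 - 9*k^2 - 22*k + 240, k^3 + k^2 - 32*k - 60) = k^2 - k - 30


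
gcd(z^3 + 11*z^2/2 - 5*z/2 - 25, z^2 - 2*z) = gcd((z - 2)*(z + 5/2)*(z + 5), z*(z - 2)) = z - 2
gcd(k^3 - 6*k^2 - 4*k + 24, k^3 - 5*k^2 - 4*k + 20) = k^2 - 4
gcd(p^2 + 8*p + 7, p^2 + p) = p + 1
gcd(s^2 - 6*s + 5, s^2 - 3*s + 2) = s - 1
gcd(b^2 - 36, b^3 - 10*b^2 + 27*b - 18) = b - 6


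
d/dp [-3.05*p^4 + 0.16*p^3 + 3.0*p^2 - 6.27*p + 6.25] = -12.2*p^3 + 0.48*p^2 + 6.0*p - 6.27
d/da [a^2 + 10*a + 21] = 2*a + 10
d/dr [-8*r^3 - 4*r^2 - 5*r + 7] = -24*r^2 - 8*r - 5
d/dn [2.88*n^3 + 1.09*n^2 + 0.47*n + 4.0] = 8.64*n^2 + 2.18*n + 0.47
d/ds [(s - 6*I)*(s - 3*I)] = 2*s - 9*I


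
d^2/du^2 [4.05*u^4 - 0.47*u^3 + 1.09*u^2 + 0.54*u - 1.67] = 48.6*u^2 - 2.82*u + 2.18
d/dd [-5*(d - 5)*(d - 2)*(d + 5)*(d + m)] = -20*d^3 - 15*d^2*m + 30*d^2 + 20*d*m + 250*d + 125*m - 250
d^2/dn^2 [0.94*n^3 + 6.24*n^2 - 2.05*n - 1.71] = 5.64*n + 12.48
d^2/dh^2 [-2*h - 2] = 0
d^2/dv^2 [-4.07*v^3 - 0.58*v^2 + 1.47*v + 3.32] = -24.42*v - 1.16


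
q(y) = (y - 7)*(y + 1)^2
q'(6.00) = 35.00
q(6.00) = -49.00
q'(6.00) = 35.00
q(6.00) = -49.00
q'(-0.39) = -8.64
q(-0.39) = -2.75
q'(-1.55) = 9.71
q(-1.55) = -2.59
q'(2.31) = -20.09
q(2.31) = -51.38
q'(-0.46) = -7.77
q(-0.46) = -2.18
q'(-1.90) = 16.83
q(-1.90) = -7.21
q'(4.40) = 1.08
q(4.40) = -75.82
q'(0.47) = -17.04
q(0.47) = -14.11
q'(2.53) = -19.10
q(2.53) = -55.70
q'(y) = (y - 7)*(2*y + 2) + (y + 1)^2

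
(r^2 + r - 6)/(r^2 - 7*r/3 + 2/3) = 3*(r + 3)/(3*r - 1)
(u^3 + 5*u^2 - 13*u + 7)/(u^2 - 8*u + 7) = (u^2 + 6*u - 7)/(u - 7)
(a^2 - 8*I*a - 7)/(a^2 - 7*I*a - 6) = (a - 7*I)/(a - 6*I)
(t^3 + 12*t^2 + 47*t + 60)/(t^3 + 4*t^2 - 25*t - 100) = (t + 3)/(t - 5)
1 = 1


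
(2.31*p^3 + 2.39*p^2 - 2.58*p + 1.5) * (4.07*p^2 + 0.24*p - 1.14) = 9.4017*p^5 + 10.2817*p^4 - 12.5604*p^3 + 2.7612*p^2 + 3.3012*p - 1.71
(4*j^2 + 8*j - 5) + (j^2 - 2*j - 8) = 5*j^2 + 6*j - 13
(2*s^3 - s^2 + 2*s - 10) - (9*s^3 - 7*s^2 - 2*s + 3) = -7*s^3 + 6*s^2 + 4*s - 13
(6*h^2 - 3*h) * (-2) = -12*h^2 + 6*h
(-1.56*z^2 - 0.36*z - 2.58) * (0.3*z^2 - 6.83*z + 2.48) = -0.468*z^4 + 10.5468*z^3 - 2.184*z^2 + 16.7286*z - 6.3984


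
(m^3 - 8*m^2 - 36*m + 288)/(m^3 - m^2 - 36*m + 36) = (m - 8)/(m - 1)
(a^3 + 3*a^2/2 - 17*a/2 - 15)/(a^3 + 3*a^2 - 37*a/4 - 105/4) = 2*(a + 2)/(2*a + 7)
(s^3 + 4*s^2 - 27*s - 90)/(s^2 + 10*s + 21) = (s^2 + s - 30)/(s + 7)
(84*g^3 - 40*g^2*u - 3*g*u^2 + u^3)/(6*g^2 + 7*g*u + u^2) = (14*g^2 - 9*g*u + u^2)/(g + u)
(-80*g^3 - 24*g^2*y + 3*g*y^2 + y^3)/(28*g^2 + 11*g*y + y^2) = (-20*g^2 - g*y + y^2)/(7*g + y)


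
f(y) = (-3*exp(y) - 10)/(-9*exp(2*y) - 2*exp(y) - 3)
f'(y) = (-3*exp(y) - 10)*(18*exp(2*y) + 2*exp(y))/(-9*exp(2*y) - 2*exp(y) - 3)^2 - 3*exp(y)/(-9*exp(2*y) - 2*exp(y) - 3)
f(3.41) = 0.01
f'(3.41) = -0.01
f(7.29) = 0.00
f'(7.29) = -0.00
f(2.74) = 0.03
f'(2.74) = -0.03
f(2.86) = 0.02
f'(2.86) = -0.03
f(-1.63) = 2.83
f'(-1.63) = -0.66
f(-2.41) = 3.16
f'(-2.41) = -0.23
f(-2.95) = 3.25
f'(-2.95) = -0.11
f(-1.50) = 2.74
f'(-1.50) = -0.77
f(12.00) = 0.00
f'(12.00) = 0.00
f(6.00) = 0.00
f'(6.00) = 0.00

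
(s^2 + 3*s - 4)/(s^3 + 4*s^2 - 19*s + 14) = (s + 4)/(s^2 + 5*s - 14)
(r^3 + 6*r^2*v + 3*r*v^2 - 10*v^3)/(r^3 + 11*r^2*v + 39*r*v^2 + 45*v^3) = (r^2 + r*v - 2*v^2)/(r^2 + 6*r*v + 9*v^2)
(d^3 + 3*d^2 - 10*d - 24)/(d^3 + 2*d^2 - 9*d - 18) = (d + 4)/(d + 3)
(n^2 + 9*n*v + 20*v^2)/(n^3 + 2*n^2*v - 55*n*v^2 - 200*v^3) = (-n - 4*v)/(-n^2 + 3*n*v + 40*v^2)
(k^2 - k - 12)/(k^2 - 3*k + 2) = (k^2 - k - 12)/(k^2 - 3*k + 2)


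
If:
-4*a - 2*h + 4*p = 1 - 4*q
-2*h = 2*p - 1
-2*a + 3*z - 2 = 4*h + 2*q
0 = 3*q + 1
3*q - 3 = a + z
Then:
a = -118/21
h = 155/42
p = -67/21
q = -1/3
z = 34/21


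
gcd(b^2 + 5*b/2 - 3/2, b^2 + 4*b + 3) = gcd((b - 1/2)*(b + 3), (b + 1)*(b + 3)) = b + 3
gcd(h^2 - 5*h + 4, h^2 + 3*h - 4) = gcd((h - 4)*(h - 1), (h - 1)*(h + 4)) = h - 1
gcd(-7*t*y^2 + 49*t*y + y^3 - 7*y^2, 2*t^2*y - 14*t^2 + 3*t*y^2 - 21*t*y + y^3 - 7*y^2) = y - 7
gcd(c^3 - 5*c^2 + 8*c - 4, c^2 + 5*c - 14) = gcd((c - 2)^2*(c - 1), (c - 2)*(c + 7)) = c - 2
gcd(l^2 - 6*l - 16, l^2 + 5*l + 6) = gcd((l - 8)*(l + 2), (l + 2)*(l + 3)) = l + 2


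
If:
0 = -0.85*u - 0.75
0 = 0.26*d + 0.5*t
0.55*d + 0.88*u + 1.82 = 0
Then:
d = -1.90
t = 0.99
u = -0.88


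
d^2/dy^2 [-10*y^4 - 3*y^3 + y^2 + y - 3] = -120*y^2 - 18*y + 2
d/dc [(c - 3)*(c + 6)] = 2*c + 3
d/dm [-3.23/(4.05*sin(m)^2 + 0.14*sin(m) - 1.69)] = (26.163*sin(m) + 0.4522)*cos(m)/(4.05*sin(m)^2 + 0.14*sin(m) - 1.69)^2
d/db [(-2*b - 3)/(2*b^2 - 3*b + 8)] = (4*b^2 + 12*b - 25)/(4*b^4 - 12*b^3 + 41*b^2 - 48*b + 64)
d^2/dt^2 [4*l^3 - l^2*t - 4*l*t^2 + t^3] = -8*l + 6*t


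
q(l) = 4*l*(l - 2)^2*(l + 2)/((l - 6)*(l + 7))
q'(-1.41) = 0.33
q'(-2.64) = 9.60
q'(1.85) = 0.22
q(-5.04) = -140.37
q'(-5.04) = 172.81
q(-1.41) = 0.93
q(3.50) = -6.60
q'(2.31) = -0.81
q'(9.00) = 37.15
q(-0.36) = 0.31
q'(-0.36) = -0.94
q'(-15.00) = -118.91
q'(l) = -4*l*(l - 2)^2*(l + 2)/((l - 6)*(l + 7)^2) + 4*l*(l - 2)^2/((l - 6)*(l + 7)) + 4*l*(l + 2)*(2*l - 4)/((l - 6)*(l + 7)) - 4*l*(l - 2)^2*(l + 2)/((l - 6)^2*(l + 7)) + 4*(l - 2)^2*(l + 2)/((l - 6)*(l + 7)) = 4*(2*l^5 + l^4 - 172*l^3 + 240*l^2 + 336*l - 336)/(l^4 + 2*l^3 - 83*l^2 - 84*l + 1764)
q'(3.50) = -13.90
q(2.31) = -0.11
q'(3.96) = -29.84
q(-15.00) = 1341.79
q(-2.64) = -3.86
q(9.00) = 404.25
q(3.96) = -16.22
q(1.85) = -0.02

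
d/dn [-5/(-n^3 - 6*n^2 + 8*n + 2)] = 5*(-3*n^2 - 12*n + 8)/(n^3 + 6*n^2 - 8*n - 2)^2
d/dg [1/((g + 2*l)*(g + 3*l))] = (-2*g - 5*l)/(g^4 + 10*g^3*l + 37*g^2*l^2 + 60*g*l^3 + 36*l^4)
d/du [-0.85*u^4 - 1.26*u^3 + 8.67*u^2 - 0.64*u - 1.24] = -3.4*u^3 - 3.78*u^2 + 17.34*u - 0.64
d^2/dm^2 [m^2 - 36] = 2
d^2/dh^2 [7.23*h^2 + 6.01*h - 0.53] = 14.4600000000000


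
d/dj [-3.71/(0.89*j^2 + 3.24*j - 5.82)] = (6.6038*j + 12.0204)/(0.89*j^2 + 3.24*j - 5.82)^2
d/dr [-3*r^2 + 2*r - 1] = 2 - 6*r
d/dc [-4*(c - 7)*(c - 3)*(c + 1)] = -12*c^2 + 72*c - 44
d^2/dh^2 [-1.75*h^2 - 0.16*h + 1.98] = -3.50000000000000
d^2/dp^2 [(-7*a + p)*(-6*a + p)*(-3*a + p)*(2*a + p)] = 98*a^2 - 84*a*p + 12*p^2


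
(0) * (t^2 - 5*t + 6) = 0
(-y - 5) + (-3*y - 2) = -4*y - 7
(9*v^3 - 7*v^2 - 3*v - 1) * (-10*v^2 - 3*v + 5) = -90*v^5 + 43*v^4 + 96*v^3 - 16*v^2 - 12*v - 5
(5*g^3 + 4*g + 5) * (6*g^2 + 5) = 30*g^5 + 49*g^3 + 30*g^2 + 20*g + 25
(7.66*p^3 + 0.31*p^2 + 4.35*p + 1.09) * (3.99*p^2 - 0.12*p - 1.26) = 30.5634*p^5 + 0.3177*p^4 + 7.6677*p^3 + 3.4365*p^2 - 5.6118*p - 1.3734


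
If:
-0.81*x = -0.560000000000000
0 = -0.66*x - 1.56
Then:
No Solution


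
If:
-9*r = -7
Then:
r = 7/9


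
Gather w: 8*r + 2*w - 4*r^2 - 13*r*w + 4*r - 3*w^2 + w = -4*r^2 + 12*r - 3*w^2 + w*(3 - 13*r)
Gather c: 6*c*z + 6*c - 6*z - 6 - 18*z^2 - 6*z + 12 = c*(6*z + 6) - 18*z^2 - 12*z + 6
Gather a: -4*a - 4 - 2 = -4*a - 6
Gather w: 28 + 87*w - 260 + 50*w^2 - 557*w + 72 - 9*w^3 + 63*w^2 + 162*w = -9*w^3 + 113*w^2 - 308*w - 160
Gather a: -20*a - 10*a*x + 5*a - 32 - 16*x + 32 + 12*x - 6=a*(-10*x - 15) - 4*x - 6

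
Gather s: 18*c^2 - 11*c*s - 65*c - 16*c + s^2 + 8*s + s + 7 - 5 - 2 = 18*c^2 - 81*c + s^2 + s*(9 - 11*c)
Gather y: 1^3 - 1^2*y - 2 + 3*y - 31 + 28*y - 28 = 30*y - 60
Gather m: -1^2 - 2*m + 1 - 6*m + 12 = 12 - 8*m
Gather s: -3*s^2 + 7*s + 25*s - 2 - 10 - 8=-3*s^2 + 32*s - 20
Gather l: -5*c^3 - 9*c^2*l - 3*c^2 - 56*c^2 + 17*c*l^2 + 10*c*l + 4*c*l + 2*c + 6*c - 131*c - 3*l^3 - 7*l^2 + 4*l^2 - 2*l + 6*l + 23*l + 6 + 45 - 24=-5*c^3 - 59*c^2 - 123*c - 3*l^3 + l^2*(17*c - 3) + l*(-9*c^2 + 14*c + 27) + 27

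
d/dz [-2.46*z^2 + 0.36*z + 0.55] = 0.36 - 4.92*z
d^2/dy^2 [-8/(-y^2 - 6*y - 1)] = 16*(-y^2 - 6*y + 4*(y + 3)^2 - 1)/(y^2 + 6*y + 1)^3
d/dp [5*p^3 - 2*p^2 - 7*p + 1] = 15*p^2 - 4*p - 7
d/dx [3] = 0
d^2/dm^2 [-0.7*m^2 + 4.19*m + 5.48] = -1.40000000000000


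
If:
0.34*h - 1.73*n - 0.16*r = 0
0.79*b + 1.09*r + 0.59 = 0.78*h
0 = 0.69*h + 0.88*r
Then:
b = -2.63896532746285*r - 0.746835443037975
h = -1.27536231884058*r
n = -0.34313479098601*r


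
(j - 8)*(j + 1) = j^2 - 7*j - 8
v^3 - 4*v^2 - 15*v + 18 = (v - 6)*(v - 1)*(v + 3)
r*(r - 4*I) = r^2 - 4*I*r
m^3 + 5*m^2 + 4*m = m*(m + 1)*(m + 4)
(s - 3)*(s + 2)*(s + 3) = s^3 + 2*s^2 - 9*s - 18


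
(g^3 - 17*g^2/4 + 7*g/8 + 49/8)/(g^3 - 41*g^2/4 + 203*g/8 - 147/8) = (2*g^2 - 5*g - 7)/(2*g^2 - 17*g + 21)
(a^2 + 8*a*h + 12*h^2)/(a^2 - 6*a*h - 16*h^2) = (a + 6*h)/(a - 8*h)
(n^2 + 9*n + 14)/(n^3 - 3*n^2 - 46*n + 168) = (n + 2)/(n^2 - 10*n + 24)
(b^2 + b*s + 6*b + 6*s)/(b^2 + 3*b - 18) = (b + s)/(b - 3)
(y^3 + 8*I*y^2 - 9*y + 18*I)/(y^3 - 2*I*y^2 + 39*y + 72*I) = (y^2 + 5*I*y + 6)/(y^2 - 5*I*y + 24)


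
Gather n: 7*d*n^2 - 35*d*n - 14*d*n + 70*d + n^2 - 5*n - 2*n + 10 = 70*d + n^2*(7*d + 1) + n*(-49*d - 7) + 10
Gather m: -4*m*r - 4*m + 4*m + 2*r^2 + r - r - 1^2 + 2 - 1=-4*m*r + 2*r^2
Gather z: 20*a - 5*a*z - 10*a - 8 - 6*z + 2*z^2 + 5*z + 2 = 10*a + 2*z^2 + z*(-5*a - 1) - 6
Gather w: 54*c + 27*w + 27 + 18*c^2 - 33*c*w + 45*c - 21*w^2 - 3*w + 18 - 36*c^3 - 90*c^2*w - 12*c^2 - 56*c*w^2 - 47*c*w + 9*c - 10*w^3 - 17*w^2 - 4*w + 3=-36*c^3 + 6*c^2 + 108*c - 10*w^3 + w^2*(-56*c - 38) + w*(-90*c^2 - 80*c + 20) + 48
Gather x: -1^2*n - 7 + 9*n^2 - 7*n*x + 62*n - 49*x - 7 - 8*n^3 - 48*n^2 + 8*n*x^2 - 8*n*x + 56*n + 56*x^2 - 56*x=-8*n^3 - 39*n^2 + 117*n + x^2*(8*n + 56) + x*(-15*n - 105) - 14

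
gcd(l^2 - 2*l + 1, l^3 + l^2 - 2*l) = l - 1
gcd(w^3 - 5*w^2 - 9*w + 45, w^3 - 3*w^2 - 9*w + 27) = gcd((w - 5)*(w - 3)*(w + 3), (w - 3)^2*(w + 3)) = w^2 - 9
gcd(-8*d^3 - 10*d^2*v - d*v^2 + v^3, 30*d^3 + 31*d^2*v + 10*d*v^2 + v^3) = 2*d + v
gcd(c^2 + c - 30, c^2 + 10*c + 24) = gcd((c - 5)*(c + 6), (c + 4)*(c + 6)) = c + 6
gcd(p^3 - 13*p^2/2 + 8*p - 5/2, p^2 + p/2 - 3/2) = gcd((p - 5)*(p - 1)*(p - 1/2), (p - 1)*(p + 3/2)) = p - 1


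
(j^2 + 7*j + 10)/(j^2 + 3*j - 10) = (j + 2)/(j - 2)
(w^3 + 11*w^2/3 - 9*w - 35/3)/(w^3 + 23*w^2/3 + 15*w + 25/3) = (3*w - 7)/(3*w + 5)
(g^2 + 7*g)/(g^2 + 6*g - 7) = g/(g - 1)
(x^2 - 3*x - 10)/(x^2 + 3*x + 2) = (x - 5)/(x + 1)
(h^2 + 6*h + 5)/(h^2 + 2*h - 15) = (h + 1)/(h - 3)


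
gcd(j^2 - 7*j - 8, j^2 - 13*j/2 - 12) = j - 8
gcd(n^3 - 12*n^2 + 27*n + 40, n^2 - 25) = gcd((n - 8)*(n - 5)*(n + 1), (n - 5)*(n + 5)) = n - 5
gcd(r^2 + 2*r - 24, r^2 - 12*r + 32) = r - 4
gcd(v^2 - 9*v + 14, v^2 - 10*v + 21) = v - 7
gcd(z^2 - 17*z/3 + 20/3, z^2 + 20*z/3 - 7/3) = 1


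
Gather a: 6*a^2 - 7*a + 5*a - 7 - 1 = 6*a^2 - 2*a - 8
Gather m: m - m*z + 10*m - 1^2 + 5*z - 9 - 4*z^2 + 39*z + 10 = m*(11 - z) - 4*z^2 + 44*z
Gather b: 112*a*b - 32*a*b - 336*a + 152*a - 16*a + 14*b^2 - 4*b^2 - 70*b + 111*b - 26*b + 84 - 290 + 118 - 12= -200*a + 10*b^2 + b*(80*a + 15) - 100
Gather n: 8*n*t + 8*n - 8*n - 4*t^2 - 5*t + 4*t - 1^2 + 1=8*n*t - 4*t^2 - t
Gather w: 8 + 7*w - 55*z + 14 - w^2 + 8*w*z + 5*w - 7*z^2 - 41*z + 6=-w^2 + w*(8*z + 12) - 7*z^2 - 96*z + 28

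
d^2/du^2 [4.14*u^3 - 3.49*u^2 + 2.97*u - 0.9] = 24.84*u - 6.98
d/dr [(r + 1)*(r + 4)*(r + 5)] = 3*r^2 + 20*r + 29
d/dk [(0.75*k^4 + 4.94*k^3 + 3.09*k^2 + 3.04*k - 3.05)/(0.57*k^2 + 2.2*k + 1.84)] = (0.855*k^5 + 7.7658*k^4 + 27.256*k^3 + 32.334*k^2 + 14.8482*k + 12.3036)/(0.3249*k^4 + 2.508*k^3 + 6.9376*k^2 + 8.096*k + 3.3856)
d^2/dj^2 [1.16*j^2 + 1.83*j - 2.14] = 2.32000000000000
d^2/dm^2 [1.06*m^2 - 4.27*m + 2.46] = 2.12000000000000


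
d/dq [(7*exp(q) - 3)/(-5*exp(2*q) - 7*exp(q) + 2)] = (35*exp(2*q) - 30*exp(q) - 7)*exp(q)/(25*exp(4*q) + 70*exp(3*q) + 29*exp(2*q) - 28*exp(q) + 4)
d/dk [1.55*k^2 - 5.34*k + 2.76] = 3.1*k - 5.34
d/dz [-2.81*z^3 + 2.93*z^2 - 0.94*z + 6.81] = -8.43*z^2 + 5.86*z - 0.94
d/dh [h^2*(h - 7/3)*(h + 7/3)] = 4*h^3 - 98*h/9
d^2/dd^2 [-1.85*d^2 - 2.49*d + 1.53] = -3.70000000000000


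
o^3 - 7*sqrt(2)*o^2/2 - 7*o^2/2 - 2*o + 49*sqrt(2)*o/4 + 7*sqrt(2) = (o - 4)*(o + 1/2)*(o - 7*sqrt(2)/2)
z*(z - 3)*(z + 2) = z^3 - z^2 - 6*z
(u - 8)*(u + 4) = u^2 - 4*u - 32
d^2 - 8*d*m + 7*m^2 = (d - 7*m)*(d - m)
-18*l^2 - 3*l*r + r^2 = (-6*l + r)*(3*l + r)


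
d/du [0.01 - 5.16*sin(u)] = -5.16*cos(u)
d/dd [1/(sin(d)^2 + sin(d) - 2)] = -(2*sin(d) + 1)*cos(d)/(sin(d)^2 + sin(d) - 2)^2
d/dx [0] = 0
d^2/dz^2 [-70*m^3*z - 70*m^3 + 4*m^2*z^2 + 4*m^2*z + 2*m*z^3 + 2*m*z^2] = 4*m*(2*m + 3*z + 1)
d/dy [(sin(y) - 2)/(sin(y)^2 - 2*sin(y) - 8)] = (4*sin(y) + cos(y)^2 - 13)*cos(y)/((sin(y) - 4)^2*(sin(y) + 2)^2)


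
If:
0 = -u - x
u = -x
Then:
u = -x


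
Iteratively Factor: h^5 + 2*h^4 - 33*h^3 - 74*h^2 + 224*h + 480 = (h + 4)*(h^4 - 2*h^3 - 25*h^2 + 26*h + 120) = (h - 3)*(h + 4)*(h^3 + h^2 - 22*h - 40) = (h - 5)*(h - 3)*(h + 4)*(h^2 + 6*h + 8) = (h - 5)*(h - 3)*(h + 2)*(h + 4)*(h + 4)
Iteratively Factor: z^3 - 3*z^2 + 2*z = (z)*(z^2 - 3*z + 2) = z*(z - 1)*(z - 2)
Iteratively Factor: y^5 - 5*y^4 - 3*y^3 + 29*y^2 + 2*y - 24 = (y - 1)*(y^4 - 4*y^3 - 7*y^2 + 22*y + 24) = (y - 3)*(y - 1)*(y^3 - y^2 - 10*y - 8) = (y - 4)*(y - 3)*(y - 1)*(y^2 + 3*y + 2) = (y - 4)*(y - 3)*(y - 1)*(y + 1)*(y + 2)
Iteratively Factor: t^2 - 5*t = (t - 5)*(t)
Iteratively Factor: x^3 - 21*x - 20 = (x + 1)*(x^2 - x - 20) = (x - 5)*(x + 1)*(x + 4)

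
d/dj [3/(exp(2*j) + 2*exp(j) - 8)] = -6*(exp(j) + 1)*exp(j)/(exp(2*j) + 2*exp(j) - 8)^2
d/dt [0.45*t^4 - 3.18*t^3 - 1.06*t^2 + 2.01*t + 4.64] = 1.8*t^3 - 9.54*t^2 - 2.12*t + 2.01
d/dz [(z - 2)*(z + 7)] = 2*z + 5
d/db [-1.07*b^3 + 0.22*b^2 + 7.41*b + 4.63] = -3.21*b^2 + 0.44*b + 7.41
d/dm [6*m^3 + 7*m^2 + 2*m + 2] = 18*m^2 + 14*m + 2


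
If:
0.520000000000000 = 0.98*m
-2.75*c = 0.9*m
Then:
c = -0.17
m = 0.53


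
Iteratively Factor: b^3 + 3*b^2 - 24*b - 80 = (b + 4)*(b^2 - b - 20) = (b + 4)^2*(b - 5)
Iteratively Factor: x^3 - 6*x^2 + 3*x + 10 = (x - 2)*(x^2 - 4*x - 5) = (x - 5)*(x - 2)*(x + 1)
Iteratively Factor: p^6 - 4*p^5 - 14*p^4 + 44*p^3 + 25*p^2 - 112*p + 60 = (p + 2)*(p^5 - 6*p^4 - 2*p^3 + 48*p^2 - 71*p + 30) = (p - 5)*(p + 2)*(p^4 - p^3 - 7*p^2 + 13*p - 6) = (p - 5)*(p - 1)*(p + 2)*(p^3 - 7*p + 6) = (p - 5)*(p - 2)*(p - 1)*(p + 2)*(p^2 + 2*p - 3) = (p - 5)*(p - 2)*(p - 1)*(p + 2)*(p + 3)*(p - 1)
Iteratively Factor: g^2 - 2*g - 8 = (g - 4)*(g + 2)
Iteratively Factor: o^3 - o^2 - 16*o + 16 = (o + 4)*(o^2 - 5*o + 4) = (o - 4)*(o + 4)*(o - 1)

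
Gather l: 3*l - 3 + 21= 3*l + 18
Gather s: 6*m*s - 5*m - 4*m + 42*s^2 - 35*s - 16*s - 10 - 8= -9*m + 42*s^2 + s*(6*m - 51) - 18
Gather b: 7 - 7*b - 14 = -7*b - 7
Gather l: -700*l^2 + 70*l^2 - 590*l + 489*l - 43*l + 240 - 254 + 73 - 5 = -630*l^2 - 144*l + 54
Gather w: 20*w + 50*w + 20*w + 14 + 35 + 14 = 90*w + 63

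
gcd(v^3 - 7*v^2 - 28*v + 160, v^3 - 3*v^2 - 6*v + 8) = v - 4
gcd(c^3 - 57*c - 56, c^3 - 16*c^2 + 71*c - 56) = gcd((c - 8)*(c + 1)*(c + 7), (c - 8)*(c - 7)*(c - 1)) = c - 8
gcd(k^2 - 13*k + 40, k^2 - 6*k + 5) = k - 5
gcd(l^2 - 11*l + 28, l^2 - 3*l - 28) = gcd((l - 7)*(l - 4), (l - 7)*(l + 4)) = l - 7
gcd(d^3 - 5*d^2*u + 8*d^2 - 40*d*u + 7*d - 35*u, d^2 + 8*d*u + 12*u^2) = 1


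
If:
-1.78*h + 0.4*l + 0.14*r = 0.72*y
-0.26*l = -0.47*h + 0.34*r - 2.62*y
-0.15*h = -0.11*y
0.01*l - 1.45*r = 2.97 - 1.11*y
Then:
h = -0.26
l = -0.96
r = -2.32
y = -0.35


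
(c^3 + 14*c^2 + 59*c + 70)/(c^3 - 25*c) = (c^2 + 9*c + 14)/(c*(c - 5))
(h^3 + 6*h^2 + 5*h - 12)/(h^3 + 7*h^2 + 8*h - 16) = (h + 3)/(h + 4)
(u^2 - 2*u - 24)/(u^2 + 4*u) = (u - 6)/u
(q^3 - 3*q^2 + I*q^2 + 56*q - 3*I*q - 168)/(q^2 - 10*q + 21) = (q^2 + I*q + 56)/(q - 7)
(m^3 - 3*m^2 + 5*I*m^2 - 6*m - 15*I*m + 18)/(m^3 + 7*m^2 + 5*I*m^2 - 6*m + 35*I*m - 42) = (m - 3)/(m + 7)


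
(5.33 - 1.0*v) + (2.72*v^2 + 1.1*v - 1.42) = 2.72*v^2 + 0.1*v + 3.91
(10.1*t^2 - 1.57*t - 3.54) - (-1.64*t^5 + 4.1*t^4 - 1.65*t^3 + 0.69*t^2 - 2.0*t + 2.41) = 1.64*t^5 - 4.1*t^4 + 1.65*t^3 + 9.41*t^2 + 0.43*t - 5.95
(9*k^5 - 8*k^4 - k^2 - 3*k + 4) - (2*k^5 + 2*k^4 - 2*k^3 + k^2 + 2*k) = 7*k^5 - 10*k^4 + 2*k^3 - 2*k^2 - 5*k + 4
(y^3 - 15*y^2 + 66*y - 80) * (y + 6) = y^4 - 9*y^3 - 24*y^2 + 316*y - 480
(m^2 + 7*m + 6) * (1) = m^2 + 7*m + 6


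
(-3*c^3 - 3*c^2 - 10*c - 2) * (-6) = 18*c^3 + 18*c^2 + 60*c + 12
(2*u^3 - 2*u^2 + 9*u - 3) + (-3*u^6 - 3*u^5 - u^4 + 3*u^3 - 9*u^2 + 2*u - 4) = -3*u^6 - 3*u^5 - u^4 + 5*u^3 - 11*u^2 + 11*u - 7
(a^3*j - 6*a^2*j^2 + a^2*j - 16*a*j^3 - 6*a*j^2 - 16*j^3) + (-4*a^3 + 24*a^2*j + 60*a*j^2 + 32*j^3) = a^3*j - 4*a^3 - 6*a^2*j^2 + 25*a^2*j - 16*a*j^3 + 54*a*j^2 + 16*j^3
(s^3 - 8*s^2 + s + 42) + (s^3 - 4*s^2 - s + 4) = 2*s^3 - 12*s^2 + 46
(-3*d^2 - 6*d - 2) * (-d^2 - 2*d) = 3*d^4 + 12*d^3 + 14*d^2 + 4*d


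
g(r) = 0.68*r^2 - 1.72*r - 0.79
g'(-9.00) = -13.96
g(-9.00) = 69.77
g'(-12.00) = -18.04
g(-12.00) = 117.77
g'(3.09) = 2.48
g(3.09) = 0.39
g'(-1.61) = -3.91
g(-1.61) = 3.74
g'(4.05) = 3.79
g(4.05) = 3.40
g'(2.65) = 1.88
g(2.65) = -0.57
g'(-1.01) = -3.09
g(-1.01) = 1.64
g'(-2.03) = -4.48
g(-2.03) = 5.50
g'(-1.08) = -3.19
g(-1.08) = 1.86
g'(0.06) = -1.64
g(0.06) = -0.89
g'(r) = 1.36*r - 1.72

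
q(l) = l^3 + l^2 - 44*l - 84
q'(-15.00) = 601.00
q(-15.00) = -2574.00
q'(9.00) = 217.00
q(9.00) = 330.00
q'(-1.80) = -37.88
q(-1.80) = -7.39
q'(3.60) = 2.08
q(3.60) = -182.78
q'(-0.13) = -44.21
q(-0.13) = -78.27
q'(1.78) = -30.93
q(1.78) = -153.51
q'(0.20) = -43.48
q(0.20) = -92.75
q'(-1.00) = -43.00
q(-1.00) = -40.00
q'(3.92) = 9.94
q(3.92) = -180.88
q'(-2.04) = -35.60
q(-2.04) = 1.43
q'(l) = 3*l^2 + 2*l - 44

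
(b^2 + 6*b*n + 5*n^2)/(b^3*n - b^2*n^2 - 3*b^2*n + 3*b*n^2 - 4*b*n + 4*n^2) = (b^2 + 6*b*n + 5*n^2)/(n*(b^3 - b^2*n - 3*b^2 + 3*b*n - 4*b + 4*n))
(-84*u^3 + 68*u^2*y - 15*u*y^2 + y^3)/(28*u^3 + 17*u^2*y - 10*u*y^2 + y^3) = (12*u^2 - 8*u*y + y^2)/(-4*u^2 - 3*u*y + y^2)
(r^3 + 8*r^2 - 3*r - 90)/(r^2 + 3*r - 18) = r + 5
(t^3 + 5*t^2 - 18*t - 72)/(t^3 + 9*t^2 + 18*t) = (t - 4)/t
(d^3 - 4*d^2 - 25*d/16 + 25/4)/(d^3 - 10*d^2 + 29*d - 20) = (d^2 - 25/16)/(d^2 - 6*d + 5)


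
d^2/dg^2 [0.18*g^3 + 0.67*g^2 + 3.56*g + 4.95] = 1.08*g + 1.34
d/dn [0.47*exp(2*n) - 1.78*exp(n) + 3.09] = (0.94*exp(n) - 1.78)*exp(n)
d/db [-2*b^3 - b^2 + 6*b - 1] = -6*b^2 - 2*b + 6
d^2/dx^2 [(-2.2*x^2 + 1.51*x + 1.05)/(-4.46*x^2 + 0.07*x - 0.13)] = (-58.698952*x^3 - 132.97044*x^2 + 7.219848*x + 1.254168)/(88.716536*x^6 - 4.177236*x^5 + 7.823286*x^4 - 0.243859*x^3 + 0.228033*x^2 - 0.003549*x + 0.002197)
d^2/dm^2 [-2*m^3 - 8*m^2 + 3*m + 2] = -12*m - 16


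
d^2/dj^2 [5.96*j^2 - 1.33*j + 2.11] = 11.9200000000000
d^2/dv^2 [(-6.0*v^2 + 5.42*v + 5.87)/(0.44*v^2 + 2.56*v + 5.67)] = (1.77635683940025e-15*v^4 + 15.615424*v^3 + 96.631392*v^2 - 41.459088*v - 495.481256)/(0.085184*v^6 + 1.486848*v^5 + 11.943888*v^4 + 55.097344*v^3 + 153.913284*v^2 + 246.903552*v + 182.284263)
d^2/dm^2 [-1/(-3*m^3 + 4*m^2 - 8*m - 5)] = 2*((4 - 9*m)*(3*m^3 - 4*m^2 + 8*m + 5) + (9*m^2 - 8*m + 8)^2)/(3*m^3 - 4*m^2 + 8*m + 5)^3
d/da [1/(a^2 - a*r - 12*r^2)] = (-2*a + r)/(-a^2 + a*r + 12*r^2)^2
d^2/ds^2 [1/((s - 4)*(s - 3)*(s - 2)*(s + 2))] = 2*(10*s^6 - 105*s^5 + 366*s^4 - 392*s^3 - 108*s^2 - 336*s + 1168)/(s^12 - 21*s^11 + 171*s^10 - 595*s^9 + 48*s^8 + 6132*s^7 - 15904*s^6 - 3024*s^5 + 72960*s^4 - 90944*s^3 - 57600*s^2 + 193536*s - 110592)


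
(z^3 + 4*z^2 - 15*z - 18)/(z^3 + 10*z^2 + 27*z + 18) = (z - 3)/(z + 3)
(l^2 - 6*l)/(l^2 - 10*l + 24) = l/(l - 4)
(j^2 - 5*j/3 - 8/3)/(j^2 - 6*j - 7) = (j - 8/3)/(j - 7)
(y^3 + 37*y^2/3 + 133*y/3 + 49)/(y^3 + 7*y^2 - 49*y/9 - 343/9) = 3*(y + 3)/(3*y - 7)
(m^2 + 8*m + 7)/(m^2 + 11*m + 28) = (m + 1)/(m + 4)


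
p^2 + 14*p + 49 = (p + 7)^2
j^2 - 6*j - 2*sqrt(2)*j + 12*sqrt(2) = (j - 6)*(j - 2*sqrt(2))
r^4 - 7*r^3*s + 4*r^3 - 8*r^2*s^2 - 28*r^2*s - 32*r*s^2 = r*(r + 4)*(r - 8*s)*(r + s)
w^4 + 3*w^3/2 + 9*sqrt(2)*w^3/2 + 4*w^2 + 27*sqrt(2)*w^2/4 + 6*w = w*(w + 3/2)*(w + sqrt(2)/2)*(w + 4*sqrt(2))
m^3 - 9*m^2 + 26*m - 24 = (m - 4)*(m - 3)*(m - 2)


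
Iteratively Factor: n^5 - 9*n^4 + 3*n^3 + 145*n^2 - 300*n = (n - 5)*(n^4 - 4*n^3 - 17*n^2 + 60*n) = n*(n - 5)*(n^3 - 4*n^2 - 17*n + 60) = n*(n - 5)*(n - 3)*(n^2 - n - 20) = n*(n - 5)^2*(n - 3)*(n + 4)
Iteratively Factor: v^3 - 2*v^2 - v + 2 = (v - 2)*(v^2 - 1) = (v - 2)*(v - 1)*(v + 1)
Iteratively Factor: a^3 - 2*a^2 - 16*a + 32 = (a + 4)*(a^2 - 6*a + 8) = (a - 2)*(a + 4)*(a - 4)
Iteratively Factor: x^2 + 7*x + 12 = (x + 4)*(x + 3)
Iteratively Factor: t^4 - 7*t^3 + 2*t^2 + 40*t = (t - 4)*(t^3 - 3*t^2 - 10*t) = (t - 5)*(t - 4)*(t^2 + 2*t) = (t - 5)*(t - 4)*(t + 2)*(t)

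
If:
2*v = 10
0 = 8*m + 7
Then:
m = -7/8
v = 5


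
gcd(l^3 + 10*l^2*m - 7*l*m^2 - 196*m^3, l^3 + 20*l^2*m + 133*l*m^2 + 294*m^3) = l^2 + 14*l*m + 49*m^2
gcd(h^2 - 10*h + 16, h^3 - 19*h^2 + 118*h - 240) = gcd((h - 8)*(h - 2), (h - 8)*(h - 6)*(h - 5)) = h - 8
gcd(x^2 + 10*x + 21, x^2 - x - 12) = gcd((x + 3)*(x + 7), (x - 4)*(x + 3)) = x + 3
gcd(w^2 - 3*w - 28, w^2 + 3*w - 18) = 1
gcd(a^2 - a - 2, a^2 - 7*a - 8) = a + 1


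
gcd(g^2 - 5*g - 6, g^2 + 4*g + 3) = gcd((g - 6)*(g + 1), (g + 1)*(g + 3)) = g + 1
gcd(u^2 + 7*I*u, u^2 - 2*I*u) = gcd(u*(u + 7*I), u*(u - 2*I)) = u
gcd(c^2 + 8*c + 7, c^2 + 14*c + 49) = c + 7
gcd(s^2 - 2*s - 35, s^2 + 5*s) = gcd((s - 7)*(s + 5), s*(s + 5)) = s + 5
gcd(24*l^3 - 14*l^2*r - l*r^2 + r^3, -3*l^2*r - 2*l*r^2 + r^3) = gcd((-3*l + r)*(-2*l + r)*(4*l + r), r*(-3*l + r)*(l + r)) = -3*l + r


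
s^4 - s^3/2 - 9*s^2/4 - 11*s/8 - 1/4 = (s - 2)*(s + 1/2)^3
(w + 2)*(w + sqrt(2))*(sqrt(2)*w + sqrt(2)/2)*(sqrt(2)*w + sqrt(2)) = 2*w^4 + 2*sqrt(2)*w^3 + 7*w^3 + 7*w^2 + 7*sqrt(2)*w^2 + 2*w + 7*sqrt(2)*w + 2*sqrt(2)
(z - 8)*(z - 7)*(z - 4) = z^3 - 19*z^2 + 116*z - 224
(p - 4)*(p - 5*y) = p^2 - 5*p*y - 4*p + 20*y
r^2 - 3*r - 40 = (r - 8)*(r + 5)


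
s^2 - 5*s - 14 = (s - 7)*(s + 2)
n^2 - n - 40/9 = (n - 8/3)*(n + 5/3)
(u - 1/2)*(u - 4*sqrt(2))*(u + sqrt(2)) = u^3 - 3*sqrt(2)*u^2 - u^2/2 - 8*u + 3*sqrt(2)*u/2 + 4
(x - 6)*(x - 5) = x^2 - 11*x + 30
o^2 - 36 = (o - 6)*(o + 6)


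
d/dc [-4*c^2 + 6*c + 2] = 6 - 8*c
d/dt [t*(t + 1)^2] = (t + 1)*(3*t + 1)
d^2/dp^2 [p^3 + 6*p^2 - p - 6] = 6*p + 12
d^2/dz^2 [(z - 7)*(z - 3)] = 2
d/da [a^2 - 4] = 2*a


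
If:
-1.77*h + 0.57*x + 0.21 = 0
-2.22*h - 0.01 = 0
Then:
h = -0.00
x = -0.38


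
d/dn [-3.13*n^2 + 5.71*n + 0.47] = 5.71 - 6.26*n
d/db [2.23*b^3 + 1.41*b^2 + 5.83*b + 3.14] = 6.69*b^2 + 2.82*b + 5.83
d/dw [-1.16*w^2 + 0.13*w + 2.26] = 0.13 - 2.32*w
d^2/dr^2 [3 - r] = 0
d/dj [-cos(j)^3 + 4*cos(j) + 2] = (3*cos(j)^2 - 4)*sin(j)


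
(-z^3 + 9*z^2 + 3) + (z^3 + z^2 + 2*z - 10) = 10*z^2 + 2*z - 7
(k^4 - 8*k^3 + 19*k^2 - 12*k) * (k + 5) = k^5 - 3*k^4 - 21*k^3 + 83*k^2 - 60*k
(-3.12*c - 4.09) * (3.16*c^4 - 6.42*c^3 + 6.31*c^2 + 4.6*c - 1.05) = -9.8592*c^5 + 7.106*c^4 + 6.5706*c^3 - 40.1599*c^2 - 15.538*c + 4.2945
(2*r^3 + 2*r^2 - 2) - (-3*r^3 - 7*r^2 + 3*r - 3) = 5*r^3 + 9*r^2 - 3*r + 1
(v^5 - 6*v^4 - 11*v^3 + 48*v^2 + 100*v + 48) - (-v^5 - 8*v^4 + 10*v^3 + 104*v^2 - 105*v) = 2*v^5 + 2*v^4 - 21*v^3 - 56*v^2 + 205*v + 48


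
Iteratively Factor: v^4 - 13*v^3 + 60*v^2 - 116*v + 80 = (v - 4)*(v^3 - 9*v^2 + 24*v - 20) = (v - 5)*(v - 4)*(v^2 - 4*v + 4) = (v - 5)*(v - 4)*(v - 2)*(v - 2)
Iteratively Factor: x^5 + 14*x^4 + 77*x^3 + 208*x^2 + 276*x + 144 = (x + 3)*(x^4 + 11*x^3 + 44*x^2 + 76*x + 48) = (x + 2)*(x + 3)*(x^3 + 9*x^2 + 26*x + 24) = (x + 2)*(x + 3)*(x + 4)*(x^2 + 5*x + 6) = (x + 2)^2*(x + 3)*(x + 4)*(x + 3)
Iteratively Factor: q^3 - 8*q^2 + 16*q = (q - 4)*(q^2 - 4*q) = (q - 4)^2*(q)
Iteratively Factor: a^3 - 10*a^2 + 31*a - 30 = (a - 3)*(a^2 - 7*a + 10) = (a - 5)*(a - 3)*(a - 2)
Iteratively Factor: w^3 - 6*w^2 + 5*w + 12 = (w + 1)*(w^2 - 7*w + 12) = (w - 3)*(w + 1)*(w - 4)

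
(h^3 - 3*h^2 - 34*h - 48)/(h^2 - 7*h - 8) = (h^2 + 5*h + 6)/(h + 1)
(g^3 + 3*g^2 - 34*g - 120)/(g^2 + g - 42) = (g^2 + 9*g + 20)/(g + 7)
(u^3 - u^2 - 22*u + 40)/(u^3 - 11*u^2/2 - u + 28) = 2*(u^2 + 3*u - 10)/(2*u^2 - 3*u - 14)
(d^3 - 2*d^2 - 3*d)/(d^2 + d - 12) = d*(d + 1)/(d + 4)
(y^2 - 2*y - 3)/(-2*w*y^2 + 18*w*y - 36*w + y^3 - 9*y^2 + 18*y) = (y + 1)/(-2*w*y + 12*w + y^2 - 6*y)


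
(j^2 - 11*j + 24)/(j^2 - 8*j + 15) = (j - 8)/(j - 5)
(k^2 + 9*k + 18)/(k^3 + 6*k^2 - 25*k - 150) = (k + 3)/(k^2 - 25)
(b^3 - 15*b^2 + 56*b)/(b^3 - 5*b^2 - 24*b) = (b - 7)/(b + 3)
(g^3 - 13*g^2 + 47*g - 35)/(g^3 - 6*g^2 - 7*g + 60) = (g^2 - 8*g + 7)/(g^2 - g - 12)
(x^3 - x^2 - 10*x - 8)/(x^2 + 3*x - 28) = (x^2 + 3*x + 2)/(x + 7)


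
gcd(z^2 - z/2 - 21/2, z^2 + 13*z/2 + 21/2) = z + 3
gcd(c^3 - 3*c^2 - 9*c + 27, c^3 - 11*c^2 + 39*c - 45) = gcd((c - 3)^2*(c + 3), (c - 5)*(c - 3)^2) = c^2 - 6*c + 9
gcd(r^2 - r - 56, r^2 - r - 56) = r^2 - r - 56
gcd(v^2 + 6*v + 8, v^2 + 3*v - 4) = v + 4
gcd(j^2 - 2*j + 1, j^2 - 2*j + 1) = j^2 - 2*j + 1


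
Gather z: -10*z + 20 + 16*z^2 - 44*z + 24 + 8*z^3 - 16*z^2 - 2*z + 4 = 8*z^3 - 56*z + 48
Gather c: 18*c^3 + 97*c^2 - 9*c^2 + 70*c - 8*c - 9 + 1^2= 18*c^3 + 88*c^2 + 62*c - 8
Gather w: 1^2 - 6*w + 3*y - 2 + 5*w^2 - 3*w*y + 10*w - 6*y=5*w^2 + w*(4 - 3*y) - 3*y - 1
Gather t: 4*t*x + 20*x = 4*t*x + 20*x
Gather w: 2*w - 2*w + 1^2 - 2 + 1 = 0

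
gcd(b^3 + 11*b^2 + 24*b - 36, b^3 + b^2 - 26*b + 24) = b^2 + 5*b - 6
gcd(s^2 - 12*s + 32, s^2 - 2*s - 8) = s - 4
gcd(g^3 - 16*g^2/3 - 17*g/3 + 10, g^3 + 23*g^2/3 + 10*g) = g + 5/3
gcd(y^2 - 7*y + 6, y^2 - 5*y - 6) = y - 6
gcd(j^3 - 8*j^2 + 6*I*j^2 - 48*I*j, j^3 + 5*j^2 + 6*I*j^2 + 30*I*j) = j^2 + 6*I*j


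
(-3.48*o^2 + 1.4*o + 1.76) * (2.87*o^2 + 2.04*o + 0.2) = -9.9876*o^4 - 3.0812*o^3 + 7.2112*o^2 + 3.8704*o + 0.352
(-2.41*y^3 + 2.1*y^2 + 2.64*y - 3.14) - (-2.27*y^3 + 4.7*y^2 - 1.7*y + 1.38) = -0.14*y^3 - 2.6*y^2 + 4.34*y - 4.52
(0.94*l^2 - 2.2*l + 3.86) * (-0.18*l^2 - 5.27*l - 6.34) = -0.1692*l^4 - 4.5578*l^3 + 4.9396*l^2 - 6.3942*l - 24.4724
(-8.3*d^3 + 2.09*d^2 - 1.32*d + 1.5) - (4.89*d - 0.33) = -8.3*d^3 + 2.09*d^2 - 6.21*d + 1.83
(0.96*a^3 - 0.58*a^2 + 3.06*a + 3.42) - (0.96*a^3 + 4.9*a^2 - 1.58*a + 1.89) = -5.48*a^2 + 4.64*a + 1.53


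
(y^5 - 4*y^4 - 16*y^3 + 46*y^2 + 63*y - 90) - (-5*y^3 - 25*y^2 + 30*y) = y^5 - 4*y^4 - 11*y^3 + 71*y^2 + 33*y - 90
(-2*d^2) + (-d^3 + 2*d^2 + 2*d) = -d^3 + 2*d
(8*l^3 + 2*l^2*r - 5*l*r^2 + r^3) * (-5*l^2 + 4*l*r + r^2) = -40*l^5 + 22*l^4*r + 41*l^3*r^2 - 23*l^2*r^3 - l*r^4 + r^5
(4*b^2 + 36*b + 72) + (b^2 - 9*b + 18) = 5*b^2 + 27*b + 90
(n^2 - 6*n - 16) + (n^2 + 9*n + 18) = 2*n^2 + 3*n + 2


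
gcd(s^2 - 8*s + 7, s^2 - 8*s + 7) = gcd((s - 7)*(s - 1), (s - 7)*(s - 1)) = s^2 - 8*s + 7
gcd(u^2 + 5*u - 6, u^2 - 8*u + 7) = u - 1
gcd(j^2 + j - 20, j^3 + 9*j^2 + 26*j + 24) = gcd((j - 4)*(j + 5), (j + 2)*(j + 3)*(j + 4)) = 1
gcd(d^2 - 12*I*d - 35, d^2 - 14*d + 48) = 1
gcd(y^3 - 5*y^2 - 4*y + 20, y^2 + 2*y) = y + 2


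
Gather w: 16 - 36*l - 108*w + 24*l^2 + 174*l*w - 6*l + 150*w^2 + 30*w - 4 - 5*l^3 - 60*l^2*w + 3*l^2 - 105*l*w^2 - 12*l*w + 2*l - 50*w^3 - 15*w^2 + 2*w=-5*l^3 + 27*l^2 - 40*l - 50*w^3 + w^2*(135 - 105*l) + w*(-60*l^2 + 162*l - 76) + 12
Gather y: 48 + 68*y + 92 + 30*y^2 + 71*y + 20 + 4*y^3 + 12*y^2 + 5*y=4*y^3 + 42*y^2 + 144*y + 160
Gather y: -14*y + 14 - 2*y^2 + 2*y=-2*y^2 - 12*y + 14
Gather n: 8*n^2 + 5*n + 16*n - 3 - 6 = 8*n^2 + 21*n - 9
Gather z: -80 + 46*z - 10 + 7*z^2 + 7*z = 7*z^2 + 53*z - 90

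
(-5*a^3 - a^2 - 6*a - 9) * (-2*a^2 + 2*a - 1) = 10*a^5 - 8*a^4 + 15*a^3 + 7*a^2 - 12*a + 9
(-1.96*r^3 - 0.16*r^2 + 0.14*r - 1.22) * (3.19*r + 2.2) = -6.2524*r^4 - 4.8224*r^3 + 0.0946*r^2 - 3.5838*r - 2.684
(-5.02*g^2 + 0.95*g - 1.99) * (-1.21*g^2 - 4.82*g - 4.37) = 6.0742*g^4 + 23.0469*g^3 + 19.7663*g^2 + 5.4403*g + 8.6963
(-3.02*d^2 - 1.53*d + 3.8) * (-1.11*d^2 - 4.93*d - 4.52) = 3.3522*d^4 + 16.5869*d^3 + 16.9753*d^2 - 11.8184*d - 17.176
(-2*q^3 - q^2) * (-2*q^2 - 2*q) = 4*q^5 + 6*q^4 + 2*q^3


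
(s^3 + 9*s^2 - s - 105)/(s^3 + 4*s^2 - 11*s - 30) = (s + 7)/(s + 2)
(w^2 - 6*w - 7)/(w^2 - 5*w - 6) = (w - 7)/(w - 6)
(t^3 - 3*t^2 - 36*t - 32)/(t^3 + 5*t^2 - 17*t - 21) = (t^2 - 4*t - 32)/(t^2 + 4*t - 21)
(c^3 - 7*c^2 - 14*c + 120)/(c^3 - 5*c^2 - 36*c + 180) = (c + 4)/(c + 6)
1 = 1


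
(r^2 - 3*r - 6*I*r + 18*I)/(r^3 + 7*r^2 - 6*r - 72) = (r - 6*I)/(r^2 + 10*r + 24)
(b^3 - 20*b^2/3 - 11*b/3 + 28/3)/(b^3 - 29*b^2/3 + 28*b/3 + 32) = (b^2 - 8*b + 7)/(b^2 - 11*b + 24)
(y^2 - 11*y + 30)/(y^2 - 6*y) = (y - 5)/y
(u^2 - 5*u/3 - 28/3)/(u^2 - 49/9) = 3*(u - 4)/(3*u - 7)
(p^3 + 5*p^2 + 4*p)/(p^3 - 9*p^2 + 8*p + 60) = p*(p^2 + 5*p + 4)/(p^3 - 9*p^2 + 8*p + 60)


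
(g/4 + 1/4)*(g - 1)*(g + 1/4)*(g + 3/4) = g^4/4 + g^3/4 - 13*g^2/64 - g/4 - 3/64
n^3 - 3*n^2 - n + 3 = (n - 3)*(n - 1)*(n + 1)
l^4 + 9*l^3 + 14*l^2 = l^2*(l + 2)*(l + 7)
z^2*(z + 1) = z^3 + z^2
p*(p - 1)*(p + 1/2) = p^3 - p^2/2 - p/2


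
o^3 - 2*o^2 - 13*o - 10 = (o - 5)*(o + 1)*(o + 2)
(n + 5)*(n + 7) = n^2 + 12*n + 35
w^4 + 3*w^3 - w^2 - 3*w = w*(w - 1)*(w + 1)*(w + 3)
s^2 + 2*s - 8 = (s - 2)*(s + 4)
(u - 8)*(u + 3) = u^2 - 5*u - 24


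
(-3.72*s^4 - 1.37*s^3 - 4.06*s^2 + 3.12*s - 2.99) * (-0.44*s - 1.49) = 1.6368*s^5 + 6.1456*s^4 + 3.8277*s^3 + 4.6766*s^2 - 3.3332*s + 4.4551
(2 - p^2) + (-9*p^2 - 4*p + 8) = -10*p^2 - 4*p + 10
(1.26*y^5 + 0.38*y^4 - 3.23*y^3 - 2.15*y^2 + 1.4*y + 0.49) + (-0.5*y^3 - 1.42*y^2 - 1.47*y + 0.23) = 1.26*y^5 + 0.38*y^4 - 3.73*y^3 - 3.57*y^2 - 0.0700000000000001*y + 0.72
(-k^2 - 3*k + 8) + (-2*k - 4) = -k^2 - 5*k + 4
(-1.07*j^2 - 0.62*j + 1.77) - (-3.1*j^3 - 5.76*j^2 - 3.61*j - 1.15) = 3.1*j^3 + 4.69*j^2 + 2.99*j + 2.92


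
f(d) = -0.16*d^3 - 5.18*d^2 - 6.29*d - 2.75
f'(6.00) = -85.73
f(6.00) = -261.53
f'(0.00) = -6.29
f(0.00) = -2.75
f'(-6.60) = 41.18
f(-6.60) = -140.88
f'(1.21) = -19.53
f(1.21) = -18.23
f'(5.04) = -70.70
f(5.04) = -186.52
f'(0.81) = -15.00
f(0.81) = -11.33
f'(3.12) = -43.29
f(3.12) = -77.66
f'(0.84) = -15.33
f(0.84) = -11.78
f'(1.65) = -24.69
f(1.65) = -27.95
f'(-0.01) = -6.19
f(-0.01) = -2.69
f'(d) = -0.48*d^2 - 10.36*d - 6.29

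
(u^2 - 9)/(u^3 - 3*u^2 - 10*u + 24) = (u - 3)/(u^2 - 6*u + 8)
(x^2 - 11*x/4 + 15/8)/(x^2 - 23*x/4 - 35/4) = (-8*x^2 + 22*x - 15)/(2*(-4*x^2 + 23*x + 35))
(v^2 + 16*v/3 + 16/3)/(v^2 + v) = (3*v^2 + 16*v + 16)/(3*v*(v + 1))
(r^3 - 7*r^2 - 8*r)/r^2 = r - 7 - 8/r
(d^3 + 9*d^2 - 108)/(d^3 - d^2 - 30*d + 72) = (d + 6)/(d - 4)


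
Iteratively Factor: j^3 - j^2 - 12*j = (j)*(j^2 - j - 12) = j*(j - 4)*(j + 3)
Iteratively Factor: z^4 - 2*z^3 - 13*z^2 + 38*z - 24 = (z - 1)*(z^3 - z^2 - 14*z + 24) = (z - 2)*(z - 1)*(z^2 + z - 12) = (z - 3)*(z - 2)*(z - 1)*(z + 4)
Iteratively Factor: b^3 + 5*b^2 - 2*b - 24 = (b + 3)*(b^2 + 2*b - 8) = (b + 3)*(b + 4)*(b - 2)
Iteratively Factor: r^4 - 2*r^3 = (r)*(r^3 - 2*r^2) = r^2*(r^2 - 2*r) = r^2*(r - 2)*(r)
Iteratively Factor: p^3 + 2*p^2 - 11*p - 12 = (p + 1)*(p^2 + p - 12) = (p + 1)*(p + 4)*(p - 3)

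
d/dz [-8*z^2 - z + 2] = -16*z - 1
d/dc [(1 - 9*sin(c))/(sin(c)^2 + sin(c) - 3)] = (9*sin(c)^2 - 2*sin(c) + 26)*cos(c)/(sin(c)^2 + sin(c) - 3)^2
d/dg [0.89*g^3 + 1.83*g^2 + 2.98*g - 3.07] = 2.67*g^2 + 3.66*g + 2.98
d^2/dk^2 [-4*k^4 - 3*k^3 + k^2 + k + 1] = -48*k^2 - 18*k + 2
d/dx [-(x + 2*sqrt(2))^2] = -2*x - 4*sqrt(2)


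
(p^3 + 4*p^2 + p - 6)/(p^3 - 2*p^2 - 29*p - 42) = (p - 1)/(p - 7)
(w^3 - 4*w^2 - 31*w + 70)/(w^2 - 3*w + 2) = (w^2 - 2*w - 35)/(w - 1)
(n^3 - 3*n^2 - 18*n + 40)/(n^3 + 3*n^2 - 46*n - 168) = (n^2 - 7*n + 10)/(n^2 - n - 42)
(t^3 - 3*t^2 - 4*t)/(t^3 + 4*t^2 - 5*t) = (t^2 - 3*t - 4)/(t^2 + 4*t - 5)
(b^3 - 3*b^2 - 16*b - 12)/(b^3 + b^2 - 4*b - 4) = (b - 6)/(b - 2)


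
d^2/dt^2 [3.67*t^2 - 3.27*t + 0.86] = 7.34000000000000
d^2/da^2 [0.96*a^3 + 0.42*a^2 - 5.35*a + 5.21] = 5.76*a + 0.84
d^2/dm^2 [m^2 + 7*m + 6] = 2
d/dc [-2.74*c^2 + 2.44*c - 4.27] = 2.44 - 5.48*c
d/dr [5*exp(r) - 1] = 5*exp(r)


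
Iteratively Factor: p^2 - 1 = (p + 1)*(p - 1)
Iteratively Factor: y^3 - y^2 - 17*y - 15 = (y - 5)*(y^2 + 4*y + 3) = (y - 5)*(y + 3)*(y + 1)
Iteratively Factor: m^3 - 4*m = (m - 2)*(m^2 + 2*m) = (m - 2)*(m + 2)*(m)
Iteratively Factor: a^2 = (a)*(a)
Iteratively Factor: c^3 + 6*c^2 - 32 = (c + 4)*(c^2 + 2*c - 8) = (c - 2)*(c + 4)*(c + 4)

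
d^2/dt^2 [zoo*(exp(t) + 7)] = zoo*exp(t)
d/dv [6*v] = 6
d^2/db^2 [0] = 0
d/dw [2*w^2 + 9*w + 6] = 4*w + 9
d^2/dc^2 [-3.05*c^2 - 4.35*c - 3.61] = -6.10000000000000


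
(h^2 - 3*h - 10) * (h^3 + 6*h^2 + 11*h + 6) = h^5 + 3*h^4 - 17*h^3 - 87*h^2 - 128*h - 60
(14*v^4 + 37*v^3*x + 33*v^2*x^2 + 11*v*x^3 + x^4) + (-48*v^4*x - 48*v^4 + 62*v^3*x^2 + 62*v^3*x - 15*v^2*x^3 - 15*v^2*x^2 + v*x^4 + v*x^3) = -48*v^4*x - 34*v^4 + 62*v^3*x^2 + 99*v^3*x - 15*v^2*x^3 + 18*v^2*x^2 + v*x^4 + 12*v*x^3 + x^4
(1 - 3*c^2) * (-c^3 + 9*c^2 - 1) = 3*c^5 - 27*c^4 - c^3 + 12*c^2 - 1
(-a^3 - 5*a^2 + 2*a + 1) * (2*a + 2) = -2*a^4 - 12*a^3 - 6*a^2 + 6*a + 2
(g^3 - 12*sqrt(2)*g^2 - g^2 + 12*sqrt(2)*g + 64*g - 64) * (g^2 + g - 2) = g^5 - 12*sqrt(2)*g^4 + 61*g^3 + 2*g^2 + 36*sqrt(2)*g^2 - 192*g - 24*sqrt(2)*g + 128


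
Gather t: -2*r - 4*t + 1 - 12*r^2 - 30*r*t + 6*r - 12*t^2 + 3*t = -12*r^2 + 4*r - 12*t^2 + t*(-30*r - 1) + 1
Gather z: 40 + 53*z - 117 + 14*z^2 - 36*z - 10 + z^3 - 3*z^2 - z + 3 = z^3 + 11*z^2 + 16*z - 84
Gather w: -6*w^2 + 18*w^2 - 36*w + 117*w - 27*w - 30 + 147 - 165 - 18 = 12*w^2 + 54*w - 66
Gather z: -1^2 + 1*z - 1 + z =2*z - 2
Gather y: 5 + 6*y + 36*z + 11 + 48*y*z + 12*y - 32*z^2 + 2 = y*(48*z + 18) - 32*z^2 + 36*z + 18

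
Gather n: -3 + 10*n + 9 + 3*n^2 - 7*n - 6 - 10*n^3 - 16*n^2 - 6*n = -10*n^3 - 13*n^2 - 3*n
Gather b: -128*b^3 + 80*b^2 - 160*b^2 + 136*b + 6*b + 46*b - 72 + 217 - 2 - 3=-128*b^3 - 80*b^2 + 188*b + 140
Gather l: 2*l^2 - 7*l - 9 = 2*l^2 - 7*l - 9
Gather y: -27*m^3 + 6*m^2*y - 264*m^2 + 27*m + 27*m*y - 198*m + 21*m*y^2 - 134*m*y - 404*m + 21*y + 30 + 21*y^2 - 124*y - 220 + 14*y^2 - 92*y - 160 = -27*m^3 - 264*m^2 - 575*m + y^2*(21*m + 35) + y*(6*m^2 - 107*m - 195) - 350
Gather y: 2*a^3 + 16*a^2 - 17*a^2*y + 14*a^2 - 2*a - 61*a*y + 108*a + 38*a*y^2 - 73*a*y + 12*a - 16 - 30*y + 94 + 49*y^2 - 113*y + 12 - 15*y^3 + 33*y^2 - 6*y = 2*a^3 + 30*a^2 + 118*a - 15*y^3 + y^2*(38*a + 82) + y*(-17*a^2 - 134*a - 149) + 90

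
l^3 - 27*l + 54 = (l - 3)^2*(l + 6)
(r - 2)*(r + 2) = r^2 - 4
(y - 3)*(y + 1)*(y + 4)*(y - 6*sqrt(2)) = y^4 - 6*sqrt(2)*y^3 + 2*y^3 - 12*sqrt(2)*y^2 - 11*y^2 - 12*y + 66*sqrt(2)*y + 72*sqrt(2)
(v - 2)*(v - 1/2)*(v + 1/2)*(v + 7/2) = v^4 + 3*v^3/2 - 29*v^2/4 - 3*v/8 + 7/4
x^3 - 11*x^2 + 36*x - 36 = (x - 6)*(x - 3)*(x - 2)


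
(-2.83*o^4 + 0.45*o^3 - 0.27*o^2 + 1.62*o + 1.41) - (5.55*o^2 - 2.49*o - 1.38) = -2.83*o^4 + 0.45*o^3 - 5.82*o^2 + 4.11*o + 2.79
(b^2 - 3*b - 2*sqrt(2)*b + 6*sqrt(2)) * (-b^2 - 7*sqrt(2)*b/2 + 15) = -b^4 - 3*sqrt(2)*b^3/2 + 3*b^3 + 9*sqrt(2)*b^2/2 + 29*b^2 - 87*b - 30*sqrt(2)*b + 90*sqrt(2)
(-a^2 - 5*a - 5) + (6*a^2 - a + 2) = 5*a^2 - 6*a - 3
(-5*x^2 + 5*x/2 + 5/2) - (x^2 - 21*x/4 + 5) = -6*x^2 + 31*x/4 - 5/2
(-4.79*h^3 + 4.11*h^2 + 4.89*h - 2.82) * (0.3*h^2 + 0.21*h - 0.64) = -1.437*h^5 + 0.2271*h^4 + 5.3957*h^3 - 2.4495*h^2 - 3.7218*h + 1.8048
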